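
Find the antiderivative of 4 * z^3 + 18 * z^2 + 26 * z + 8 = z^4 + 6*z^3 + 13*z^2 + 8*z + C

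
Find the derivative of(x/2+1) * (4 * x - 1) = 4*x + 7/2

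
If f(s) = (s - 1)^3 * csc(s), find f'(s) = (s - 1)^2*(-s*cos(s)/sin(s) + 3 + cos(s)/sin(s))/sin(s)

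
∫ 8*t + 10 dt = 4*t^2 + 10*t + C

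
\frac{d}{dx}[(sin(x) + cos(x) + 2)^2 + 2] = 2*cos(2*x) + 4*sqrt(2)*cos(x + pi/4)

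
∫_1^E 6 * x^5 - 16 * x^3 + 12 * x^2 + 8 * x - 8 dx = -1 + (-2*E + 2 + exp(3))^2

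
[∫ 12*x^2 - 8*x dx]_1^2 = 16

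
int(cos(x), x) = sin(x) + C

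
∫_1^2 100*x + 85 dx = 235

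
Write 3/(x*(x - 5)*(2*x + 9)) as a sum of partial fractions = 4/(57*(2*x + 9)) + 3/(95*(x - 5)) - 1/(15*x)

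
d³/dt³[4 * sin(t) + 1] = -4*cos(t)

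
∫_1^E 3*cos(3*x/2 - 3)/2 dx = -sin(3 - 3*E/2) + sin(3/2)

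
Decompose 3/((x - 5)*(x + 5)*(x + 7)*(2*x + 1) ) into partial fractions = -8/(429*(2*x + 1)) - 1/(104*(x + 7)) + 1/(60*(x + 5)) + 1/(440*(x - 5))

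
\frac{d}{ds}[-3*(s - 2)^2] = 12 - 6*s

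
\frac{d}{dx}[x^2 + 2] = 2*x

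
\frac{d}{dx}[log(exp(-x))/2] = -1/2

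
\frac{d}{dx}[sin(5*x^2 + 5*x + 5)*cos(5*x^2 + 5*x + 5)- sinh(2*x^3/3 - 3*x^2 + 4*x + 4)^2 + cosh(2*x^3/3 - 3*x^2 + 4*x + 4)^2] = -10*x*sin(5*(x^2 + x + 1))^2 + 10*x*cos(5*(x^2 + x + 1))^2 - 5*sin(5*(x^2 + x + 1))^2 + 5*cos(5*(x^2 + x + 1))^2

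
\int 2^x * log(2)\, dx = 2^x + C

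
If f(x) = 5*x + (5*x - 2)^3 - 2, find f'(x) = 375*x^2 - 300*x + 65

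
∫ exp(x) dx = exp(x) + C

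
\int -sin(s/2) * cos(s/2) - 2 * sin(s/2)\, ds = (cos(s/2) + 2)^2 + C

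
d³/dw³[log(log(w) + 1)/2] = (2*log(w)^2 + 7*log(w) + 7)/(2*w^3*log(w)^3 + 6*w^3*log(w)^2 + 6*w^3*log(w) + 2*w^3)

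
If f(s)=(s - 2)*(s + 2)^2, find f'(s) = 3*s^2 + 4*s - 4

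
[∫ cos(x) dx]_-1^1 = 2*sin(1)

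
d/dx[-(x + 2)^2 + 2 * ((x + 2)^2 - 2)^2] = 8*x^3 + 48*x^2 + 78*x + 28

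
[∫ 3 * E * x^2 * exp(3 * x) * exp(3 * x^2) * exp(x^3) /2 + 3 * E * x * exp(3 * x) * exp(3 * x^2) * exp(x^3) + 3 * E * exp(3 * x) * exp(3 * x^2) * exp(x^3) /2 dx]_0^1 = -E/2 + exp(8)/2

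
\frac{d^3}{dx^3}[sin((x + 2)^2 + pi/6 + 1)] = -8*x^3*cos(x^2 + 4*x + pi/6 + 5) - 48*x^2*cos(x^2 + 4*x + pi/6 + 5) - 12*x*sin(x^2 + 4*x + pi/6 + 5) - 96*x*cos(x^2 + 4*x + pi/6 + 5) - 24*sin(x^2 + 4*x + pi/6 + 5) - 64*cos(x^2 + 4*x + pi/6 + 5)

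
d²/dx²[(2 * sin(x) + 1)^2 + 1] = -4*sin(x) + 8*cos(2*x)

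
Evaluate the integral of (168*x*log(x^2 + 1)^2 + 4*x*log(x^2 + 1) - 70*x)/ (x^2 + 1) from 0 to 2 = -35*log(5) + log(5)^2 + 28*log(5)^3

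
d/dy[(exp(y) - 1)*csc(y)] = -exp(y)*cot(y)*csc(y) + exp(y)*csc(y) + cot(y)*csc(y)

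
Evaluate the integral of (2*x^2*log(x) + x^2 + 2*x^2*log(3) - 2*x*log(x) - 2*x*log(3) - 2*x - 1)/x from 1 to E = (-2 + (-1 + E)^2)*log(3*E) + 2*log(3)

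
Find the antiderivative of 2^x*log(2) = 2^x + C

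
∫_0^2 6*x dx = 12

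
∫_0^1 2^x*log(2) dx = 1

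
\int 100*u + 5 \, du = 50*u^2 + 5*u + C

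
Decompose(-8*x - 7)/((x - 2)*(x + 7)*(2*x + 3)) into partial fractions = -20/(77*(2*x + 3)) + 49/(99*(x + 7)) - 23/(63*(x - 2))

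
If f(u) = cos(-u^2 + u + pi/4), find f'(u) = (2*u - 1)*cos(u^2 - u + pi/4)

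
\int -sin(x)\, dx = cos(x) + C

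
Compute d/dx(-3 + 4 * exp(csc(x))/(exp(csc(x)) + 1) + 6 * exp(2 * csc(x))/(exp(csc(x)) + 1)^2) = -4*(4*exp(1/sin(x)) + 1)*exp(1/sin(x))*cos(x)/((exp(1/sin(x)) + 1)^3*sin(x)^2)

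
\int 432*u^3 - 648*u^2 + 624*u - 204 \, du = 108*u^4 - 216*u^3 + 312*u^2 - 204*u + C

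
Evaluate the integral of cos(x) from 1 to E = -sin(1) + sin(E)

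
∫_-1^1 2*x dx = 0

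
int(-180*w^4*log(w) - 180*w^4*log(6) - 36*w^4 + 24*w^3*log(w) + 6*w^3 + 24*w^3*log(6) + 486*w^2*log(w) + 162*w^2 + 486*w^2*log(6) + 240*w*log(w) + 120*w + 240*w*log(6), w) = 6*w^2*(3*w + 4)*(-2*w^2 + 3*w + 5)*log(6*w) + C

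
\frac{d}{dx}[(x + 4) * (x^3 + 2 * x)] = 4*x^3 + 12*x^2 + 4*x + 8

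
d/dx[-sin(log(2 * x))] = -cos(log(x) + log(2))/x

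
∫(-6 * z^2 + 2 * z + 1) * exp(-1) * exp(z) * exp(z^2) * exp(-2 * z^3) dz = exp(-2*z^3 + z^2 + z - 1) + C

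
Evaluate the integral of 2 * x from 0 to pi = pi^2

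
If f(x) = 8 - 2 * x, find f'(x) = -2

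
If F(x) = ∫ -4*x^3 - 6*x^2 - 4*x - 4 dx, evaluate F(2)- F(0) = -48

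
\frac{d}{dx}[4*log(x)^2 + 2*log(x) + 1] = (8*log(x) + 2)/x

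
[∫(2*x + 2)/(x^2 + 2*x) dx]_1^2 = -log(3) + log(8)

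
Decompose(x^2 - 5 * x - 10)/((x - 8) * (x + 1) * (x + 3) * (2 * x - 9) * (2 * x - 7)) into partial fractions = -61/(1053*(2*x - 7)) + 7/(165*(2*x - 9)) + 7/(2145*(x + 3)) + 2/(891*(x + 1)) + 2/(891*(x - 8))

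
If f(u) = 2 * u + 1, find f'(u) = 2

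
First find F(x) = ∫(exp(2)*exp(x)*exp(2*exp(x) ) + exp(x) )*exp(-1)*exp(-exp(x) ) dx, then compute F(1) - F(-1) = -exp(exp(-1) + 1) - exp(-E - 1) + exp(-1 - exp(-1)) + exp(1 + E)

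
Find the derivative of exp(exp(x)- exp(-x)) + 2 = (exp(exp(x) - exp(-x)) + exp(2*x + exp(x) - exp(-x)))*exp(-x)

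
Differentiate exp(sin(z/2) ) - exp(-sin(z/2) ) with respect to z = (exp(sin(z/2)) + exp(-sin(z/2)))*cos(z/2)/2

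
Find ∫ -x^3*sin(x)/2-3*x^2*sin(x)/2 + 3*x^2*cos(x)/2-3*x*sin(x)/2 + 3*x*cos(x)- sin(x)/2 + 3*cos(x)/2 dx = (x + 1)^3*cos(x)/2 + C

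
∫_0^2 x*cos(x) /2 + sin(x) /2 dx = sin(2)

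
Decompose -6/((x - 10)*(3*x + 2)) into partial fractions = 9/(16*(3*x + 2)) - 3/(16*(x - 10))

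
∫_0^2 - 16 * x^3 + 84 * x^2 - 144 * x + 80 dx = 32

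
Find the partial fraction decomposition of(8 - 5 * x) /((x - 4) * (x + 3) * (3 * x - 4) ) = -3/(26*(3*x - 4)) + 23/(91*(x + 3)) - 3/(14*(x - 4))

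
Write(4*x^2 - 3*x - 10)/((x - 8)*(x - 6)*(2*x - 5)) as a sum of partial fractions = 30/(77*(2*x - 5)) - 58/(7*(x - 6)) + 111/(11*(x - 8))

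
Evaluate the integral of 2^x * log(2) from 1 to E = -2 + 2^E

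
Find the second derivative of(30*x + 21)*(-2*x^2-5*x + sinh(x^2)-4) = 120*x^3*sinh(x^2) + 84*x^2*sinh(x^2) + 180*x*cosh(x^2) - 360*x + 42*cosh(x^2) - 384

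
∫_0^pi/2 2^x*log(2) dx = -1 + 2^(pi/2)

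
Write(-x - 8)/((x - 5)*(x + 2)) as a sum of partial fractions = 6/(7*(x + 2)) - 13/(7*(x - 5))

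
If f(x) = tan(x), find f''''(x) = 24*tan(x)^5 + 40*tan(x)^3 + 16*tan(x)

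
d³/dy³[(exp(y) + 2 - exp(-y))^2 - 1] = (8*exp(4*y) + 4*exp(3*y) + 4*exp(y) - 8)*exp(-2*y)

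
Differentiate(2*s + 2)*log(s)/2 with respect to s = (s*log(s) + s + 1)/s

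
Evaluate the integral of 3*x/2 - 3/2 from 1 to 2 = 3/4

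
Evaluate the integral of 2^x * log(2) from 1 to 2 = 2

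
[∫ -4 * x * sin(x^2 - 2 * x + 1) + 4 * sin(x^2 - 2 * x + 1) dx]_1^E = -2 + 2*cos((-1 + E)^2)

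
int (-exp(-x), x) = exp(-x) + C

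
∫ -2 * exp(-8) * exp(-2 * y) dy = exp(-2*y - 8) + C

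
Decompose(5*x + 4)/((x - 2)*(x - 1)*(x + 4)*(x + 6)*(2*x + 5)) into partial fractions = -136/(1323*(2*x + 5)) - 13/(392*(x + 6)) + 4/(45*(x + 4)) - 9/(245*(x - 1)) + 7/(216*(x - 2))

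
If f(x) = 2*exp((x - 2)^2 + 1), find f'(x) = 4*x*exp(x^2 - 4*x + 5) - 8*exp(x^2 - 4*x + 5)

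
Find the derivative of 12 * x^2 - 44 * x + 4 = 24*x - 44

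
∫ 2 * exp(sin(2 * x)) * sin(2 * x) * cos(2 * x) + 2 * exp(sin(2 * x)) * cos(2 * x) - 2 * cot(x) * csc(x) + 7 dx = 7*x + exp(sin(2*x))*sin(2*x) + 2*csc(x) + C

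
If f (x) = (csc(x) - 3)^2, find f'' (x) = 2*(3 - 2/sin(x) - 6/sin(x)^2 + 3/sin(x)^3)/sin(x)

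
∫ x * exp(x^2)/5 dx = exp(x^2)/10 + C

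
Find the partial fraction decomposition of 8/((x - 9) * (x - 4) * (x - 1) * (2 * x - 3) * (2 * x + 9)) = 16/(15147*(2*x + 9)) + 16/(225*(2*x - 3)) - 1/(33*(x - 1)) - 8/(1275*(x - 4)) + 1/(2025*(x - 9))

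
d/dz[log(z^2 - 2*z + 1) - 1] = 2/(z - 1)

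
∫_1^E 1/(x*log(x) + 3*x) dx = -log(3) + log(4)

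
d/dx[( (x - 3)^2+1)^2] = 4*x^3 - 36*x^2 + 112*x - 120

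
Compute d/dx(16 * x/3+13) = 16/3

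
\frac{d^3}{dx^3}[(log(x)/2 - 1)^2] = (2*log(x) - 7)/(2*x^3)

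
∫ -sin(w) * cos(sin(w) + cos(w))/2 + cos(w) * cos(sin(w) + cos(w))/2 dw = sin(sqrt(2)*sin(w + pi/4))/2 + C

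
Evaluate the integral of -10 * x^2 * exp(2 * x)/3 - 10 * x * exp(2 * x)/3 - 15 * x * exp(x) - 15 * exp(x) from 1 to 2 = -20*exp(4)/3 - 85*exp(2)/3 + 15*E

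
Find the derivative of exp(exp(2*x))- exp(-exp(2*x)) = (2*exp(2*x) + 2*exp(2*x + 2*exp(2*x)))*exp(-exp(2*x))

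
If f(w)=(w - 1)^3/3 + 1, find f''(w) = 2*w - 2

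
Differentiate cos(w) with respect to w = -sin(w)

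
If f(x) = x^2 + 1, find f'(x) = 2*x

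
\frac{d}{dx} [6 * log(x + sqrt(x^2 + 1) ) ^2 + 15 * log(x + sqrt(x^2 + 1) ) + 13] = (12*x*log(x + sqrt(x^2 + 1)) + 15*x + 12*sqrt(x^2 + 1)*log(x + sqrt(x^2 + 1)) + 15*sqrt(x^2 + 1))/(x^2 + x*sqrt(x^2 + 1) + 1)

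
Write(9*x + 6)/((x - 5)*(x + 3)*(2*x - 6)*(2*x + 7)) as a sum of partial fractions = 6/(13*(2*x + 7)) - 7/(32*(x + 3)) - 11/(104*(x - 3)) + 3/(32*(x - 5))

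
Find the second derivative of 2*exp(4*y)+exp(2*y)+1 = 32*exp(4*y) + 4*exp(2*y)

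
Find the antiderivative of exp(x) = exp(x) + C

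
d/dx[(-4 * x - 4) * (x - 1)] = -8*x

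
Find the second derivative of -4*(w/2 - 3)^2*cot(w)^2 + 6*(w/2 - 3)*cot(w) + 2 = -6*w^2*cot(w)^4 - 8*w^2*cot(w)^2 - 2*w^2 + 72*w*cot(w)^4 + 14*w*cot(w)^3 + 96*w*cot(w)^2 + 14*w*cot(w) + 24*w - 216*cot(w)^4 - 84*cot(w)^3 - 296*cot(w)^2 - 84*cot(w) - 78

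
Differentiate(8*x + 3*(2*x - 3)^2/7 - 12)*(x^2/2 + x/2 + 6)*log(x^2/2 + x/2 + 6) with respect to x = 24*x^3*log(x^2/2 + x/2 + 6)/7 + 12*x^3/7 + 48*x^2*log(x^2/2 + x/2 + 6)/7 + 26*x^2/7 + 107*x*log(x^2/2 + x/2 + 6)/7 - 47*x/7 + 183*log(x^2/2 + x/2 + 6)/14 - 57/14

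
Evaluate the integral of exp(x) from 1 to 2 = -E + exp(2)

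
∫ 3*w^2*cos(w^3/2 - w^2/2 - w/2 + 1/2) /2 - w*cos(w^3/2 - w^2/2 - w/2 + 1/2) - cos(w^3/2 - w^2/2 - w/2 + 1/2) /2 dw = sin((w^3 - w^2 - w + 1)/2) + C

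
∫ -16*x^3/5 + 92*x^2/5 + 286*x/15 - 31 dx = -4*x^4/5 + 92*x^3/15 + 143*x^2/15 - 31*x + C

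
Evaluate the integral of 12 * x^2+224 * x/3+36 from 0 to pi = -8 + 2*(2 + 6*pi)*(2 + pi^2/3 + 3*pi)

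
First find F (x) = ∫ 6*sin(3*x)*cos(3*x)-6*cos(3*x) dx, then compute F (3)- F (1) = -(-1 + sin(3))^2 + (-1 + sin(9))^2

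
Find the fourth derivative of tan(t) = 24*tan(t)^5 + 40*tan(t)^3 + 16*tan(t)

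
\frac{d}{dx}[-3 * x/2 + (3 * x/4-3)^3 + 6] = 81*x^2/64 - 81*x/8 + 75/4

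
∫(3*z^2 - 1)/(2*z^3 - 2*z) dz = log(z^3 - z)/2 + C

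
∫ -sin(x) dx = cos(x) + C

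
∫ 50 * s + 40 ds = 25*s^2 + 40*s + C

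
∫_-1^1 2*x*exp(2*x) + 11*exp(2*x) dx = -4*exp(-2) + 6*exp(2)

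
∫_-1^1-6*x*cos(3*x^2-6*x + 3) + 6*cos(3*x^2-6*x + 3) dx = sin(12)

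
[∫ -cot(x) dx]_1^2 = -log(csc(1)) + log(csc(2))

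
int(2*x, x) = x^2 + C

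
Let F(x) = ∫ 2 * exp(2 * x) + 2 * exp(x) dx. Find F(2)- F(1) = -(1 + E)^2 + (1 + exp(2))^2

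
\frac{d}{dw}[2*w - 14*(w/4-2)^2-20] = 16 - 7*w/4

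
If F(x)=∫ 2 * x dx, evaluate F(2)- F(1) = 3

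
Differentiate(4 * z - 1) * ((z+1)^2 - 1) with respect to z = 12*z^2 + 14*z - 2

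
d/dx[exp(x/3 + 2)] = exp(x/3 + 2)/3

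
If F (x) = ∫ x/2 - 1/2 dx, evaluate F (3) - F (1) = 1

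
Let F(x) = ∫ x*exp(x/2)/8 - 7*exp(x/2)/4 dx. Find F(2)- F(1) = -7*E/2 + 15*exp(1/2)/4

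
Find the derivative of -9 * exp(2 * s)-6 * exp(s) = -18*exp(2*s) - 6*exp(s)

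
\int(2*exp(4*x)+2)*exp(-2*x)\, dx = 2*sinh(2*x) + C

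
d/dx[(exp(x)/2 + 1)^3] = 3*exp(3*x)/8 + 3*exp(2*x)/2 + 3*exp(x)/2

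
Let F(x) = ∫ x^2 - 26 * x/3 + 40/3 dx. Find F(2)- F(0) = 12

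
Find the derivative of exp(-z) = -exp(-z)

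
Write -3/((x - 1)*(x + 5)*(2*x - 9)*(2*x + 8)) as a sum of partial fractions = -12/(2261*(2*x - 9)) + 1/(76*(x + 5)) - 3/(170*(x + 4)) + 1/(140*(x - 1))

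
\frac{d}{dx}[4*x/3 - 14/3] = 4/3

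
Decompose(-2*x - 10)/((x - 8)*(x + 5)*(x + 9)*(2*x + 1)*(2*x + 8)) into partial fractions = 8/(2023*(2*x + 1)) + 1/(1445*(x + 9)) - 1/(420*(x + 4)) - 1/(3468*(x - 8))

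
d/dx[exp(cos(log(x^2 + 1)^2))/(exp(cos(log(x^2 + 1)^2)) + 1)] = -4*x*exp(cos(log(x^2 + 1)^2))*log(x^2 + 1)*sin(log(x^2 + 1)^2)/((x^2 + 1)*(exp(cos(log(x^2 + 1)^2)) + 1)^2)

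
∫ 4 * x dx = 2*x^2 + C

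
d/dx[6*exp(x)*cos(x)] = 6*sqrt(2)*exp(x)*cos(x + pi/4)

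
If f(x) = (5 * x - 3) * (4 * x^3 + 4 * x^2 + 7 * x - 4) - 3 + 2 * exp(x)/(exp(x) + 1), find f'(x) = (80*x^3*exp(2*x) + 160*x^3*exp(x) + 80*x^3 + 24*x^2*exp(2*x) + 48*x^2*exp(x) + 24*x^2 + 46*x*exp(2*x) + 92*x*exp(x) + 46*x - 41*exp(2*x) - 80*exp(x) - 41)/(exp(2*x) + 2*exp(x) + 1)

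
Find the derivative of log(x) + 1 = 1/x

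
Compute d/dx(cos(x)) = -sin(x)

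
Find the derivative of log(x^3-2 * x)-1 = (3*x^2 - 2)/(x^3 - 2*x)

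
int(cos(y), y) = sin(y) + C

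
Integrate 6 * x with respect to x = 3*x^2 + C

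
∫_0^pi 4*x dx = 2*pi^2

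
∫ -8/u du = -8*log(u) + C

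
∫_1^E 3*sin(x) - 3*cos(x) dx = 3*sqrt(2)*(-sin(pi/4 + E) + sin(pi/4 + 1))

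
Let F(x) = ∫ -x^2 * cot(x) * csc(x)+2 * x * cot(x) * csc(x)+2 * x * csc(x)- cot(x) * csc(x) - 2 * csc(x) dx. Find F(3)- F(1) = 4*csc(3)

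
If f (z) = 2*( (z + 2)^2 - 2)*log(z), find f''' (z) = (4*z^2 - 8*z + 8)/z^3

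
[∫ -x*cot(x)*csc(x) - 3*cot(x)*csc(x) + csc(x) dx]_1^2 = -4*csc(1) + 5*csc(2)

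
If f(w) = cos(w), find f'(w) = -sin(w)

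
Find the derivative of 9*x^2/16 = 9*x/8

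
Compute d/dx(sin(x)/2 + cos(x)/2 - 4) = -sin(x)/2 + cos(x)/2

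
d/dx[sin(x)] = cos(x)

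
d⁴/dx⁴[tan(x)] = 24*tan(x)^5 + 40*tan(x)^3 + 16*tan(x)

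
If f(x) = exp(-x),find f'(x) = -exp(-x)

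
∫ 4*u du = 2*u^2 + C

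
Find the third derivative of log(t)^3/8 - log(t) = (3*log(t)^2 - 9*log(t) - 5)/(4*t^3)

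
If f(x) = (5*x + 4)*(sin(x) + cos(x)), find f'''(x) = 5*x*sin(x) - 5*x*cos(x) - 11*sin(x) - 19*cos(x)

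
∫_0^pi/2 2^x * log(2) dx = -1 + 2^(pi/2)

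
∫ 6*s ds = 3*s^2 + C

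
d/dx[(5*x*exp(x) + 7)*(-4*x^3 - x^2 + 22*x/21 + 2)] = -20*x^4*exp(x) - 85*x^3*exp(x) - 205*x^2*exp(x)/21 - 84*x^2 + 430*x*exp(x)/21 - 14*x + 10*exp(x) + 22/3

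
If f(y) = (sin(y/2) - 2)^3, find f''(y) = -51*sin(y/2)/16 + 9*sin(3*y/2)/16 - 3*cos(y)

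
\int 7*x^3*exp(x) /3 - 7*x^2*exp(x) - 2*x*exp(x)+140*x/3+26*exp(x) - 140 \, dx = (x*exp(x) + 10)*(7*x^2 - 42*x + 78)/3 + C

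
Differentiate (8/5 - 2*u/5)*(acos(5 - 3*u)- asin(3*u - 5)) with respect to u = -2*acos(5 - 3*u)/5 + 2*asin(3*u - 5)/5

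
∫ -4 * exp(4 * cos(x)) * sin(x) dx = exp(4*cos(x)) + C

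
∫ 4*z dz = 2*z^2 + C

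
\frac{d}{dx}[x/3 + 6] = 1/3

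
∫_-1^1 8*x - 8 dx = -16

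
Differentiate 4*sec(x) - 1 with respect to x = 4*tan(x)*sec(x)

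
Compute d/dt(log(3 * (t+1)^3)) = 3/(t + 1)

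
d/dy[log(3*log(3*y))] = 1/(y*log(y) + y*log(3))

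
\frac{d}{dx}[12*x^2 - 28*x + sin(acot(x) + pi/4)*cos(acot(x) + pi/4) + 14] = (24*x^3 - 28*x^2 + 24*x + sin(acot(x) + pi/4)^2 - cos(acot(x) + pi/4)^2 - 28)/(x^2 + 1)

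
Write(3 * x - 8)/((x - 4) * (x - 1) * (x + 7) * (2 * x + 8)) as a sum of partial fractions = 29/(528*(x + 7)) - 1/(12*(x + 4)) + 1/(48*(x - 1)) + 1/(132*(x - 4))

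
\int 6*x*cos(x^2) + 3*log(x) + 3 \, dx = 3*x*log(x) + 3*sin(x^2) + C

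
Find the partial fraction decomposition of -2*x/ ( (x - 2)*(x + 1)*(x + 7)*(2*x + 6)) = -7/(216*(x + 7)) + 3/(40*(x + 3)) - 1/(36*(x + 1)) - 2/(135*(x - 2))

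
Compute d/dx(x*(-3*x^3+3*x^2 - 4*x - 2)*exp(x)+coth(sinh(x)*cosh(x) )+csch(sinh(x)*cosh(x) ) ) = -3*x^4*exp(x) - 9*x^3*exp(x) + 5*x^2*exp(x) - 10*x*exp(x) - 2*exp(x) - 2*cosh(2*x)/(cosh(sinh(2*x)) - 1) - cosh(2*x - sinh(2*x)/2)/(cosh(sinh(2*x)) - 1) - cosh(2*x + sinh(2*x)/2)/(cosh(sinh(2*x)) - 1)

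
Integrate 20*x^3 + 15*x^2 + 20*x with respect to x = 5*x^4 + 5*x^3 + 10*x^2 + C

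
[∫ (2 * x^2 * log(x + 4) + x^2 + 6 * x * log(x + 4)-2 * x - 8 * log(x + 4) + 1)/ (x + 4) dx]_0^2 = -log(4) + log(6)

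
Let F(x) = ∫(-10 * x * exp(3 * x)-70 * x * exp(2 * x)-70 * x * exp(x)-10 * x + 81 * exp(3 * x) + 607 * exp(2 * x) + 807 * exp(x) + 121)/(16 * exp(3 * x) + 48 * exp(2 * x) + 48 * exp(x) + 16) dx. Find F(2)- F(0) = -5*(-5/2 + exp(2)/(1 + exp(2)))^2 + exp(2)/(4*(1 + exp(2))) + 125/4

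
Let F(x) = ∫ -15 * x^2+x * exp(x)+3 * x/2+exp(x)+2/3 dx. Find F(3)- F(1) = -368/3 - E + 3*exp(3)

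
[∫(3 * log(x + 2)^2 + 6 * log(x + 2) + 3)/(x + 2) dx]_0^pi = -(log(2) + 1)^3 + (1 + log(2 + pi))^3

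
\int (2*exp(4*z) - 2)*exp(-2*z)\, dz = 4*sinh(z)^2 + C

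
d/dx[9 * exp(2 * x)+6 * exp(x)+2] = 18*exp(2*x) + 6*exp(x)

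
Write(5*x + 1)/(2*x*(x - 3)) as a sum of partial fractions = 8/(3*(x - 3)) - 1/(6*x)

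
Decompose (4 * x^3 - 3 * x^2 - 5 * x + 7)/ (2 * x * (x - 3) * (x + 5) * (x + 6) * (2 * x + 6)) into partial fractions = -935/(648*(x + 6)) + 543/(320*(x + 5)) - 113/(432*(x + 3)) + 73/(5184*(x - 3)) - 7/(1080*x)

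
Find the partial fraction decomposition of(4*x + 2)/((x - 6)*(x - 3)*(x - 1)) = 3/(5*(x - 1)) - 7/(3*(x - 3)) + 26/(15*(x - 6))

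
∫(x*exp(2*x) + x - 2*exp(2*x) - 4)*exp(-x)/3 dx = 2*(x - 3)*sinh(x)/3 + C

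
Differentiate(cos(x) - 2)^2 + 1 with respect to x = 4*sin(x) - sin(2*x)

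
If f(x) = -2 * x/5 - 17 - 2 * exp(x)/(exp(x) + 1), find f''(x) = (2*exp(2*x) - 2*exp(x))/(exp(3*x) + 3*exp(2*x) + 3*exp(x) + 1)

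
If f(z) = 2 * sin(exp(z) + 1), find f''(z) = 2*(-exp(z)*sin(exp(z) + 1) + cos(exp(z) + 1))*exp(z)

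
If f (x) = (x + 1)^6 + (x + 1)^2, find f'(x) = 6*x^5 + 30*x^4 + 60*x^3 + 60*x^2 + 32*x + 8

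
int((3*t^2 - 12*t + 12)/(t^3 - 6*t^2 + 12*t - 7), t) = log((t - 2)^3 + 1) + C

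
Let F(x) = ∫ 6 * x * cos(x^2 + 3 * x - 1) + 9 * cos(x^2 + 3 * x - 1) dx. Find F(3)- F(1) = 3*sin(17) - 3*sin(3)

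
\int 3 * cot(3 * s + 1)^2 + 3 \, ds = -cot(3*s + 1) + C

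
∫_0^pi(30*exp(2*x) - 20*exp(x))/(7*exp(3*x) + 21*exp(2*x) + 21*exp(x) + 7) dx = -20*exp(pi)/(7*(1 + exp(pi))) + 15/28 + 25*exp(2*pi)/(7*(1 + exp(pi))^2)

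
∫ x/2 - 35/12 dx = x^2/4 - 35*x/12 + C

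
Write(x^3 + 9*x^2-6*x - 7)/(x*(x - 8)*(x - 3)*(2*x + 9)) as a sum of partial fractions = -889/(3375*(2*x + 9)) - 83/(225*(x - 3)) + 1033/(1000*(x - 8)) - 7/(216*x)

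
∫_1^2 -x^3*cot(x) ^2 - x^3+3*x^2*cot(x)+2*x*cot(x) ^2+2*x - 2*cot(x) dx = 4*cot(2) + cot(1)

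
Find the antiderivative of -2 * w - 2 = -w^2 - 2*w + C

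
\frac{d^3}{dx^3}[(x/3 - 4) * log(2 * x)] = (-x - 24)/(3*x^3)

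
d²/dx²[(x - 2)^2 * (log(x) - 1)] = (2*x^2*log(x) + x^2 - 4*x - 4)/x^2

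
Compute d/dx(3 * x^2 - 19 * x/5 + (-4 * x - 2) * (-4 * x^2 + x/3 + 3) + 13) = 48*x^2 + 58*x/3 - 247/15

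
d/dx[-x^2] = -2*x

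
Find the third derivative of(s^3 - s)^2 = 120*s^3 - 48*s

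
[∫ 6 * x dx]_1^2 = 9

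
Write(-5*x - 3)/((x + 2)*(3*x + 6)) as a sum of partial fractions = -5/(3*(x + 2)) + 7/(3*(x + 2)^2)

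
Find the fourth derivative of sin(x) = sin(x)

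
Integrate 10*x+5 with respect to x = 5*x^2 + 5*x + C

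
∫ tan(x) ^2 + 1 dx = tan(x) + C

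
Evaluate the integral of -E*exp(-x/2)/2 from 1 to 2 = 1 - exp(1/2)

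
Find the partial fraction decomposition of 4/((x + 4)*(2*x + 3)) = 8/(5*(2*x + 3)) - 4/(5*(x + 4))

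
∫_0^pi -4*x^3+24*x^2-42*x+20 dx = -(-2 + pi)^4 + 3*(-2 + pi)^2 + 4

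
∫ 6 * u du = 3*u^2 + C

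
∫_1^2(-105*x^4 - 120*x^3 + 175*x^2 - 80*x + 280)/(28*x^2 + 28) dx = -145/28 - 5*log(2)/7 + 5*log(5)/7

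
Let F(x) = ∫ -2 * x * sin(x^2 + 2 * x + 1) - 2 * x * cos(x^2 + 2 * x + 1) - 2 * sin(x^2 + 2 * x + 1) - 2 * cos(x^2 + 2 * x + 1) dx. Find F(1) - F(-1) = -1 + cos(4) - sin(4)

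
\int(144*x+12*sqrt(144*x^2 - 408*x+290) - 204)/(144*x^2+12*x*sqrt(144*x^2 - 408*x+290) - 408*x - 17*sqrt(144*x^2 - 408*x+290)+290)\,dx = log(12*x + sqrt((12*x - 17)^2 + 1) - 17) + C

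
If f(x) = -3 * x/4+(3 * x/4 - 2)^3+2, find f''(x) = 81*x/32 - 27/4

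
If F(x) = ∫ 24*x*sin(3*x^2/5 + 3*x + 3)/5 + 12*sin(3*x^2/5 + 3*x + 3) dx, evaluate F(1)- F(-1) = -4*cos(33/5) + 4*cos(3/5)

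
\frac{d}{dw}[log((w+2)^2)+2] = 2/(w + 2)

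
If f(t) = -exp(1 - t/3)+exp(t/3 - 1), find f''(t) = (exp(2*t/3 - 2) - 1)*exp(1 - t/3)/9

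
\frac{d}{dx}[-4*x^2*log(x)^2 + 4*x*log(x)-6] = -8*x*log(x)^2 - 8*x*log(x) + 4*log(x) + 4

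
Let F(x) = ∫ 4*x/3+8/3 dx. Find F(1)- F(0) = 10/3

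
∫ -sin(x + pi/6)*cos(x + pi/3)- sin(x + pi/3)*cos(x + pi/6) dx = -sin(2*x)/2 + C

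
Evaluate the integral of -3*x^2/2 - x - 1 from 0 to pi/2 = pi*(-pi^2/4 - 2 - pi/2)/4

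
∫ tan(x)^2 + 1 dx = tan(x) + C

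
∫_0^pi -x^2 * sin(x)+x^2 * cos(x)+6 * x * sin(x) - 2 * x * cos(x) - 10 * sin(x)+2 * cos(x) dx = -8 - (-2 + pi)^2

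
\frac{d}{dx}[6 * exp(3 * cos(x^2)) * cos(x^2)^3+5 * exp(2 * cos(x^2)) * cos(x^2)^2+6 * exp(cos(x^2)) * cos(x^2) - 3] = -4*x*(9*exp(2*cos(x^2))*cos(x^2)^3 + 9*exp(2*cos(x^2))*cos(x^2)^2 + 5*exp(cos(x^2))*cos(x^2)^2 + 5*exp(cos(x^2))*cos(x^2) + 3*cos(x^2) + 3)*exp(cos(x^2))*sin(x^2)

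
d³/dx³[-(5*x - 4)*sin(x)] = 5*x*cos(x) + 15*sin(x) - 4*cos(x)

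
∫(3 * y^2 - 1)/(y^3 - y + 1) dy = log(2*y^3 - 2*y + 2) + C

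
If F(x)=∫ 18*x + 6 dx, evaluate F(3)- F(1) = 84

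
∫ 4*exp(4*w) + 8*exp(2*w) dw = (exp(2*w) + 2)^2 + C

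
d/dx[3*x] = 3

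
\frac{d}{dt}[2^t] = 2^t*log(2)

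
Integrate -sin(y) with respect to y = cos(y) + C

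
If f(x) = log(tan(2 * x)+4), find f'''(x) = 16*(tan(2*x)^6 + 12*tan(2*x)^5 + 49*tan(2*x)^4 + 8*tan(2*x)^3 + 65*tan(2*x)^2 - 4*tan(2*x) + 17)/(tan(2*x) + 4)^3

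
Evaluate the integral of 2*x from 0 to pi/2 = pi^2/4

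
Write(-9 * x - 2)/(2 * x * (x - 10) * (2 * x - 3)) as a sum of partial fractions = 31/(51*(2*x - 3)) - 23/(85*(x - 10)) - 1/(30*x)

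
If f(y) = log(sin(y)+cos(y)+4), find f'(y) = (-sin(y) + cos(y))/(sin(y) + cos(y) + 4)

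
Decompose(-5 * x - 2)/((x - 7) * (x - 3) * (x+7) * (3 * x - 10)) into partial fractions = 504/(341*(3*x - 10)) - 33/(4340*(x + 7)) - 17/(40*(x - 3)) - 37/(616*(x - 7))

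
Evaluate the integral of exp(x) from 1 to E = -E + exp(E)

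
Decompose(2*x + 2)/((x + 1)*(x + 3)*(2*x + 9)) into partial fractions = -4/(3*(2*x + 9)) + 2/(3*(x + 3))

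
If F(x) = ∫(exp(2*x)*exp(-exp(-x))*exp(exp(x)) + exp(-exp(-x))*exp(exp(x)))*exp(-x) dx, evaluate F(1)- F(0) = -1 + exp(E - exp(-1))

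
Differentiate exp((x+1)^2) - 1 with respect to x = 2*x*exp(x^2 + 2*x + 1) + 2*exp(x^2 + 2*x + 1)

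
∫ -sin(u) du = cos(u) + C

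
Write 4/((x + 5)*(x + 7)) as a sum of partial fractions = -2/(x + 7) + 2/(x + 5)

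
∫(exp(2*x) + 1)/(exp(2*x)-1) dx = log(2*sinh(x)) + C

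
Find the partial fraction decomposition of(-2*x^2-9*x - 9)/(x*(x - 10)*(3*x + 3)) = -2/(33*(x + 1)) - 299/(330*(x - 10)) + 3/(10*x)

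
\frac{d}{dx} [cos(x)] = -sin(x)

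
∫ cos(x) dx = sin(x) + C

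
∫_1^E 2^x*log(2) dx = -2 + 2^E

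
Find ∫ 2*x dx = x^2 + C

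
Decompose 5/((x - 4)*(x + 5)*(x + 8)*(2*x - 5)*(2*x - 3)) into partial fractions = 4/(247*(2*x - 3)) - 4/(189*(2*x - 5)) + 5/(14364*(x + 8)) - 1/(1053*(x + 5)) + 1/(324*(x - 4))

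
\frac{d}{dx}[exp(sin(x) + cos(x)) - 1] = sqrt(2)*exp(sin(x))*exp(cos(x))*cos(x + pi/4)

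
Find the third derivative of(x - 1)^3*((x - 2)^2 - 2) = 60*x^2 - 168*x + 102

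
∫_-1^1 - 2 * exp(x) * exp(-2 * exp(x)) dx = -exp(-2*exp(-1)) + exp(-2*E)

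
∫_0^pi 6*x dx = 3*pi^2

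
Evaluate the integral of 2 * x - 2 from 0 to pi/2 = -1 + (1 - pi/2)^2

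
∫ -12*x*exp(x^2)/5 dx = -6*exp(x^2)/5 + C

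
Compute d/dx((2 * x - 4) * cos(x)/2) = -x*sin(x) + 2*sin(x) + cos(x)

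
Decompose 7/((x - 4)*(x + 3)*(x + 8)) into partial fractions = 7/(60*(x + 8)) - 1/(5*(x + 3)) + 1/(12*(x - 4))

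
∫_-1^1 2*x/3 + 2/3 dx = 4/3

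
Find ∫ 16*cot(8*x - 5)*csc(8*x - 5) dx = -2*csc(8*x - 5) + C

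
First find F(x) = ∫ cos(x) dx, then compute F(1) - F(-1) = 2*sin(1)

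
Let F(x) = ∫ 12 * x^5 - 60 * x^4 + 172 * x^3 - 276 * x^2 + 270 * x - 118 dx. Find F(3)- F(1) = 444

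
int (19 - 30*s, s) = -15*s^2 + 19*s + C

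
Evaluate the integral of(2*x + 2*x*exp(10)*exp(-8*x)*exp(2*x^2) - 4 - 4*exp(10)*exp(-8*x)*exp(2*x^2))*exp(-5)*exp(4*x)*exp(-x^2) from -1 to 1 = -exp(10) - exp(-2) + exp(-10) + exp(2)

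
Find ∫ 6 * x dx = 3*x^2 + C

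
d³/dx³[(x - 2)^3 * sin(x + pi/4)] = -x^3*cos(x + pi/4) - 9*x^2*sin(x + pi/4) + 6*x^2*cos(x + pi/4) + 36*x*sin(x + pi/4) + 6*x*cos(x + pi/4) - 30*sin(x + pi/4) - 28*cos(x + pi/4)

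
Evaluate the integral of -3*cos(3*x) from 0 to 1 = -sin(3)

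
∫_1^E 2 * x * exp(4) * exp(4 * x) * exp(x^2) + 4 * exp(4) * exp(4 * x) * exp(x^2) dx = -exp(9) + exp((2 + E)^2)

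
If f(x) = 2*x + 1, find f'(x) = 2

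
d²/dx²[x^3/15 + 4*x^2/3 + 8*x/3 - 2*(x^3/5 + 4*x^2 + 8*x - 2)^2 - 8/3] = -12*x^4/5 - 64*x^3 - 2304*x^2/5 - 758*x - 568/3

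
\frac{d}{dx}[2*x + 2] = 2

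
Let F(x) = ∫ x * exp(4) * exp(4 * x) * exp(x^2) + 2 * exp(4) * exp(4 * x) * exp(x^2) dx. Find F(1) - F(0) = -exp(4)/2 + exp(9)/2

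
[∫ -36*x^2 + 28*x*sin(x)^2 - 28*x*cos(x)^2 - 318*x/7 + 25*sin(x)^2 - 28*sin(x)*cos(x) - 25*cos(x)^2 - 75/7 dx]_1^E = (-2*E - 25/14)*(7*sin(2*E) + 6*E + 6*exp(2)) + 53*sin(2)/2 + 318/7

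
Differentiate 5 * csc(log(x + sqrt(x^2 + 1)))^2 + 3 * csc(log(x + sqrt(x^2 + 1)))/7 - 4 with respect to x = -(3*x + 70*x/sin(log(x + sqrt(x^2 + 1))) + 3*sqrt(x^2 + 1) + 70*sqrt(x^2 + 1)/sin(log(x + sqrt(x^2 + 1))))*cos(log(x + sqrt(x^2 + 1)))/((7*x^2 + 7*x*sqrt(x^2 + 1) + 7)*sin(log(x + sqrt(x^2 + 1)))^2)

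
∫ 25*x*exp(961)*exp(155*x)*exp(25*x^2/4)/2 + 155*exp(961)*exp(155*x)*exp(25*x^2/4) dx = exp((5*x + 62)^2/4) + C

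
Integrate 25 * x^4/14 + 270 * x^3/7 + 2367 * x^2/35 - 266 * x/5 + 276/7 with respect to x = 5*x^5/14 + 135*x^4/14 + 789*x^3/35 - 133*x^2/5 + 276*x/7 + C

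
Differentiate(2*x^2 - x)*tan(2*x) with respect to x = 4*x^2/cos(2*x)^2 + 4*x*tan(2*x) - 2*x/cos(2*x)^2 - tan(2*x)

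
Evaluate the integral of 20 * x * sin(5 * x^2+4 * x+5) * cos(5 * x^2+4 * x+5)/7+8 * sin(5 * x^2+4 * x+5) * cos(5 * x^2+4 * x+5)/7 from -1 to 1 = cos(12)/14 - cos(28)/14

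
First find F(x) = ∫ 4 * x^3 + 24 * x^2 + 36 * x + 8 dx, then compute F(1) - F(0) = 35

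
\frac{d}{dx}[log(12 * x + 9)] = 4/(4*x + 3)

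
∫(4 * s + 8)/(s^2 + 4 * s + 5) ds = 2*log((s + 2)^2 + 1) + C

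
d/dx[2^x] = 2^x*log(2)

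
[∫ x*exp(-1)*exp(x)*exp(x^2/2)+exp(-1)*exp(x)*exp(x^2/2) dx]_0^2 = -exp(-1) + exp(3)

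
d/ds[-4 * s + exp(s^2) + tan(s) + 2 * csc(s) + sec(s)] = 2*s*exp(s^2) + tan(s)^2 + tan(s)*sec(s) - 2*cot(s)*csc(s) - 3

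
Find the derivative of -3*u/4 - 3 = -3/4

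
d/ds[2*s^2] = 4*s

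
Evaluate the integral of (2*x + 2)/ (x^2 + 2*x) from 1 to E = -log(3) + log(-1 + (1 + E)^2)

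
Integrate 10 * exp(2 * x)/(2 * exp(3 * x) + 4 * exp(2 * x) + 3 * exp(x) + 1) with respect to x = 5*log(1 + exp(2*x)/(exp(x) + 1)^2) + C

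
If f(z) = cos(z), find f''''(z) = cos(z)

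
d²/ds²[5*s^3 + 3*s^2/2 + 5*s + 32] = 30*s + 3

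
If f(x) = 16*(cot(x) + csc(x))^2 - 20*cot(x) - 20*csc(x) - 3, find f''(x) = 4*(5 - 8*cos(x)/sin(x) - 32/sin(x) - 10*cos(x)/sin(x)^2 - 10/sin(x)^2 + 48*cos(x)/sin(x)^3 + 48/sin(x)^3)/sin(x)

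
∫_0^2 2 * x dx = 4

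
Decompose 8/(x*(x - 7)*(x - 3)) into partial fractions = -2/(3*(x - 3)) + 2/(7*(x - 7)) + 8/(21*x)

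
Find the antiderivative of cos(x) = sin(x) + C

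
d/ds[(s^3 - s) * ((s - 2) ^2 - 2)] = 5*s^4 - 16*s^3 + 3*s^2 + 8*s - 2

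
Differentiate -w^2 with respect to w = -2*w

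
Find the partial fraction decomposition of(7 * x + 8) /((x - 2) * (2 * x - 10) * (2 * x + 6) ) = -13/(160*(x + 3)) - 11/(30*(x - 2)) + 43/(96*(x - 5))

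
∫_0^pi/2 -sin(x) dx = -1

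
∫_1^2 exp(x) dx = -E + exp(2)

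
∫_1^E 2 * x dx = -1 + exp(2)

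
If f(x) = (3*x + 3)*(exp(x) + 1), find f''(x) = 3*x*exp(x) + 9*exp(x)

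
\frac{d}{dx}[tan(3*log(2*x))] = (3*tan(3*log(x) + 3*log(2))^2 + 3)/x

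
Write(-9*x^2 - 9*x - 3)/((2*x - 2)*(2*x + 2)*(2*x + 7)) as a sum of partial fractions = -109/(60*(2*x + 7)) + 3/(40*(x + 1)) - 7/(24*(x - 1))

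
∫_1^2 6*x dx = 9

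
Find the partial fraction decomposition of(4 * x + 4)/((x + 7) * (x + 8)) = 28/(x + 8) - 24/(x + 7)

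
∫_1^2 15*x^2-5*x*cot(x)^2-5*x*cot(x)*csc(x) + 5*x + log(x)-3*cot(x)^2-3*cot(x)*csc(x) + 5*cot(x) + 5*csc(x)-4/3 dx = -8*csc(1) + 13*cot(2) - 8*cot(1) + 2*log(2) + 13*csc(2) + 152/3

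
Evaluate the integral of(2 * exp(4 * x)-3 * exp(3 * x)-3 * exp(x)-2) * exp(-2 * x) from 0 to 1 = -3*E + 3*exp(-1) + (E - exp(-1))^2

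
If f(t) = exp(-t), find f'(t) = -exp(-t)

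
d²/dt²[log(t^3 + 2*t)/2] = (-3*t^4 - 4)/(2*t^6 + 8*t^4 + 8*t^2)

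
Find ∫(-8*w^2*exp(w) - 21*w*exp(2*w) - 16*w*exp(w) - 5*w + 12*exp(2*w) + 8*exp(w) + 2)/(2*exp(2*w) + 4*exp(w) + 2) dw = (-(exp(w) + 1)*(5*w^2 - 4*w + 20) + 4*(-4*w^2 + 5*w - 3)*exp(w))/(4*(exp(w) + 1)) + C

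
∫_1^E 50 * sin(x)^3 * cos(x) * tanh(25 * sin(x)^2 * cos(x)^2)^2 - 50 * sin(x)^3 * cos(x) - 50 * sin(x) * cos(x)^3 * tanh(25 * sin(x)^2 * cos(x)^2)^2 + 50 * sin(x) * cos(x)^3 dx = -tanh(25/8 - 25*cos(4)/8) + tanh(25/8 - 25*cos(4*E)/8)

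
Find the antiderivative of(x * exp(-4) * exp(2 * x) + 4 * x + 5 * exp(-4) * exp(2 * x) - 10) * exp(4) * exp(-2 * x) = (-4*x + (x^2 + 10*x - 10)*exp(2*x - 4) + 8)*exp(4 - 2*x)/2 + C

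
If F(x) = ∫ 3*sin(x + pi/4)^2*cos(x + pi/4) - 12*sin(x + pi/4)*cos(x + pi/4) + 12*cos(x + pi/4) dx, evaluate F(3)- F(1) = (-2 + sin(pi/4 + 3))^3 - (-2 + sin(pi/4 + 1))^3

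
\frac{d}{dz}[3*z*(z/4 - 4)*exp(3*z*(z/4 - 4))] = 9*z^3*exp(3*z^2/4 - 12*z)/8 - 27*z^2*exp(3*z^2/4 - 12*z) + 291*z*exp(3*z^2/4 - 12*z)/2 - 12*exp(3*z^2/4 - 12*z)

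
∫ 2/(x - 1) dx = log(2*(x - 1)^2) + C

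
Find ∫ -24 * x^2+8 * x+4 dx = -8*x^3 + 4*x^2 + 4*x + C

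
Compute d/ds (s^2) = 2*s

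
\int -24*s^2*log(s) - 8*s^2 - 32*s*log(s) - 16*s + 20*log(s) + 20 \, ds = 4*s*(-2*s^2 - 4*s + 5)*log(s) + C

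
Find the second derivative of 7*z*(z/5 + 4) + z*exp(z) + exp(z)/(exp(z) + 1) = (5*z*exp(4*z) + 15*z*exp(3*z) + 15*z*exp(2*z) + 5*z*exp(z) + 10*exp(4*z) + 44*exp(3*z) + 67*exp(2*z) + 57*exp(z) + 14)/(5*exp(3*z) + 15*exp(2*z) + 15*exp(z) + 5)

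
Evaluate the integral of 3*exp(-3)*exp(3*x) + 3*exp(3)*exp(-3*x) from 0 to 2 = -2*exp(-3) + 2*exp(3)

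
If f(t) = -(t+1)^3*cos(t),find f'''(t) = -t^3*sin(t) - 3*t^2*sin(t) + 9*t^2*cos(t) + 15*t*sin(t) + 18*t*cos(t) + 17*sin(t) + 3*cos(t)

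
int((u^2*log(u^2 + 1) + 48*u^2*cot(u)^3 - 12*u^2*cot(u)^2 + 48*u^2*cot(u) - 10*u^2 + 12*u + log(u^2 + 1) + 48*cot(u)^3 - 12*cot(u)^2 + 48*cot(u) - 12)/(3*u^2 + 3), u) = (u + 6)*log(u^2 + 1)/3 - 8*cot(u)^2 + 4*cot(u) + C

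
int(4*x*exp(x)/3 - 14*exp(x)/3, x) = (4*x/3 - 6)*exp(x) + C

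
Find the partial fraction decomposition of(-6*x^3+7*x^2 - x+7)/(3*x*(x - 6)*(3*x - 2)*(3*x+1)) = -25/(57*(3*x + 1)) - 23/(96*(3*x - 2)) - 1043/(5472*(x - 6)) + 7/(36*x)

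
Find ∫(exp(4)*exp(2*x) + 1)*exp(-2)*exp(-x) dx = 2*sinh(x + 2) + C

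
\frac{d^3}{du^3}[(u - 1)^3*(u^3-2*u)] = 120*u^3 - 180*u^2 + 24*u + 30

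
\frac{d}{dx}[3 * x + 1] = 3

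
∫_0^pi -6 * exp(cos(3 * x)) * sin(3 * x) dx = -2*E + 2*exp(-1)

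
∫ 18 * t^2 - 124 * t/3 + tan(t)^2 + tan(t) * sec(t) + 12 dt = 6*t^3 - 62*t^2/3 + 11*t + tan(t) + sec(t) + C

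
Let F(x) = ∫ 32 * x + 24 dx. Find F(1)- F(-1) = 48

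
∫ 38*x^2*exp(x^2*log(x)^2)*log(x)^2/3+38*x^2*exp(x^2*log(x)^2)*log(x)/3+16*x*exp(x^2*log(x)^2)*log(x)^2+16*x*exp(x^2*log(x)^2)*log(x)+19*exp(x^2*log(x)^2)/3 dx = (19*x + 24)*exp(x^2*log(x)^2)/3 + C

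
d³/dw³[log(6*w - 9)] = 16/(8*w^3 - 36*w^2 + 54*w - 27)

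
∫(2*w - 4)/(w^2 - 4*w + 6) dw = log((w - 2)^2 + 2) + C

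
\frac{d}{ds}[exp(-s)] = -exp(-s)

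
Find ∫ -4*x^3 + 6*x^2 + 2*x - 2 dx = -x^4 + 2*x^3 + x^2 - 2*x + C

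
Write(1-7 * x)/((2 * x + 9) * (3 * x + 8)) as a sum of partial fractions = 59/(11*(3*x + 8)) - 65/(11*(2*x + 9))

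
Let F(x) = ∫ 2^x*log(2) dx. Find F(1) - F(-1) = 3/2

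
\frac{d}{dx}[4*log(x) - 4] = 4/x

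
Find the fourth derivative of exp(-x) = exp(-x)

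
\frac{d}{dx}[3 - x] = -1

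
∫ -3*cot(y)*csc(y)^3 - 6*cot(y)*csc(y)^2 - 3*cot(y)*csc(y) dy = (csc(y) + 1)^3 + C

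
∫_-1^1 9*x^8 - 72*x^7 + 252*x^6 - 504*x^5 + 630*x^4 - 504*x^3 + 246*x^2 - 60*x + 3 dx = 496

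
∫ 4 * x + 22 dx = 2*x^2 + 22*x + C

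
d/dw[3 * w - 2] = 3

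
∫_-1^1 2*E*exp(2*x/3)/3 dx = -exp(1/3) + exp(5/3)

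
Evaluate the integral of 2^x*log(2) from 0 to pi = -1 + 2^pi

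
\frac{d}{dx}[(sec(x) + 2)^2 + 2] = 2*(2 + 1/cos(x))*sin(x)/cos(x)^2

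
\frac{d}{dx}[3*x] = 3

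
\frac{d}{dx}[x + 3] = 1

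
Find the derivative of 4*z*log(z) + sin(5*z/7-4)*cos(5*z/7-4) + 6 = 4*log(z) + 5*cos(10*z/7 - 8)/7 + 4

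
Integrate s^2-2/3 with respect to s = s^3/3 - 2*s/3 + C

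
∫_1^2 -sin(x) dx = -cos(1) + cos(2)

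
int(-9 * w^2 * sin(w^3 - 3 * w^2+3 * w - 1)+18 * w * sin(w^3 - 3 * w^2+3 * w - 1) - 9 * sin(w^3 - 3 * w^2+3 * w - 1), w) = 3*cos((w - 1)^3) + C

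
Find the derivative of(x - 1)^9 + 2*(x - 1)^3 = 9*x^8 - 72*x^7 + 252*x^6 - 504*x^5 + 630*x^4 - 504*x^3 + 258*x^2 - 84*x + 15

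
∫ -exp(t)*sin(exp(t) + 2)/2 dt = cos(exp(t) + 2)/2 + C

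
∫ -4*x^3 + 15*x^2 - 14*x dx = -x^4 + 5*x^3 - 7*x^2 + C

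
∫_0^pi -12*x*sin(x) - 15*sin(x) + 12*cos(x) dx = -12*pi - 30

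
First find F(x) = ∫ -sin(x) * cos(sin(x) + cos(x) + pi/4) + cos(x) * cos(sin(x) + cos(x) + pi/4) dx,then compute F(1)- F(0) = -sin(pi/4 + 1) + sin(cos(1) + pi/4 + sin(1))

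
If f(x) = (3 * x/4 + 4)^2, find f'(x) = 9*x/8 + 6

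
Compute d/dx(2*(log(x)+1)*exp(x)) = (2*x*exp(x)*log(x) + 2*x*exp(x) + 2*exp(x))/x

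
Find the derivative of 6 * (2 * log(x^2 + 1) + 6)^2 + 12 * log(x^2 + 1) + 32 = (96*x*log(x^2 + 1) + 312*x)/(x^2 + 1)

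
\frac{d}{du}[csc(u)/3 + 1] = -cot(u)*csc(u)/3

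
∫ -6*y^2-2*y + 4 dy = -2*y^3 - y^2 + 4*y + C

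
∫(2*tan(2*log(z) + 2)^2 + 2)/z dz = tan(2*log(z) + 2) + C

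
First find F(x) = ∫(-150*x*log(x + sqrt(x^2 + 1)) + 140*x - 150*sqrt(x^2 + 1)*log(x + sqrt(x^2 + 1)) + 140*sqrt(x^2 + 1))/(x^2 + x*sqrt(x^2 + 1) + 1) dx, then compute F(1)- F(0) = -10*log(1 + sqrt(2)) - 3*(5 - 5*log(1 + sqrt(2)))^2 + 75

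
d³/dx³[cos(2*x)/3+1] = 8*sin(2*x)/3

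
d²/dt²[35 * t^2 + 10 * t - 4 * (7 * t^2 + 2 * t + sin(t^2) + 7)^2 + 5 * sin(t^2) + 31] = 224*t^4*sin(t^2) + 64*t^3*sin(t^2) + 204*t^2*sin(t^2) - 560*t^2*cos(t^2) - 32*t^2*cos(2*t^2) - 2352*t^2 - 96*t*cos(t^2) - 672*t - 112*sin(t^2) - 8*sin(2*t^2) - 102*cos(t^2) - 746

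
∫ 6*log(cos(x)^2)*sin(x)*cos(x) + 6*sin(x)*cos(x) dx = -6*log(cos(x))*cos(x)^2 + C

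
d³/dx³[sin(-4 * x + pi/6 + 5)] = 64*cos(-4*x + pi/6 + 5)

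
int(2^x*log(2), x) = 2^x + C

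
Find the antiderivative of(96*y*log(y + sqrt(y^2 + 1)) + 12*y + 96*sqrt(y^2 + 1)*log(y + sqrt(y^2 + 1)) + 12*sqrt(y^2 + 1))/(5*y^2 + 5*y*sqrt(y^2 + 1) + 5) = 12*(4*log(y + sqrt(y^2 + 1)) + 1)*log(y + sqrt(y^2 + 1))/5 + C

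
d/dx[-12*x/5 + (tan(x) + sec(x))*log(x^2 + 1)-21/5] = (5*x^2*log(x^2 + 1)*sin(x)/cos(x)^2 + 5*x^2*log(x^2 + 1)/cos(x)^2 - 12*x^2 + 10*x*tan(x) + 10*x/cos(x) + 5*log(x^2 + 1)*sin(x)/cos(x)^2 + 5*log(x^2 + 1)/cos(x)^2 - 12)/(5*x^2 + 5)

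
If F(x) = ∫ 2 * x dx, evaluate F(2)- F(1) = 3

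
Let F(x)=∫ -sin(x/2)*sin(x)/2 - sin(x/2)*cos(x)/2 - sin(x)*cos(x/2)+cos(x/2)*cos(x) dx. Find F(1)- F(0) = -1 + (cos(1) + sin(1))*cos(1/2)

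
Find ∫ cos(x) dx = sin(x) + C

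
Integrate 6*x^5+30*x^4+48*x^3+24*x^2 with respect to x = x^6 + 6*x^5 + 12*x^4 + 8*x^3 + C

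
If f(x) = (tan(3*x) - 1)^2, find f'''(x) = 648*tan(3*x)^5 - 324*tan(3*x)^4 + 1080*tan(3*x)^3 - 432*tan(3*x)^2 + 432*tan(3*x) - 108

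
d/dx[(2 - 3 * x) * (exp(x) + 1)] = -3*x*exp(x) - exp(x) - 3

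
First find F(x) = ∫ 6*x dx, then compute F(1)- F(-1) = 0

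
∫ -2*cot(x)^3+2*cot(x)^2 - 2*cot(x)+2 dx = (cot(x) - 1)^2 + C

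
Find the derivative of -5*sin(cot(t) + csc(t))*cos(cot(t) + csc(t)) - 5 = 10*(cos(t) + 1)*sin(pi/4 + 1/tan(t) + 1/sin(t))*cos(pi/4 + 1/tan(t) + 1/sin(t))/sin(t)^2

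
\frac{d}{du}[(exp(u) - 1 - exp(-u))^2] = (2*exp(4*u) - 2*exp(3*u) - 2*exp(u) - 2)*exp(-2*u)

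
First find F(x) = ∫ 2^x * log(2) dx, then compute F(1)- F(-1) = 3/2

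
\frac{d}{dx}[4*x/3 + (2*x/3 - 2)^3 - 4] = 8*x^2/9 - 16*x/3 + 28/3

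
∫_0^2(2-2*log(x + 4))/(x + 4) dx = -log(6)^2 - 2*log(4) + log(4)^2 + 2*log(6)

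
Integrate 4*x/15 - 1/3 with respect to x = 2*x^2/15 - x/3 + C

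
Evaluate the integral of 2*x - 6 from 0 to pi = -9 + (3 - pi)^2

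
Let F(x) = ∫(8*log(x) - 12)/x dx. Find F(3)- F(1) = -9 + (-3 + 2*log(3))^2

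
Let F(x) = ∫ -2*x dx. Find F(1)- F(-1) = 0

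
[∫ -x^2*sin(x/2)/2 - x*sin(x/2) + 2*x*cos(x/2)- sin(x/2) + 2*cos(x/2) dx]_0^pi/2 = -2 + sqrt(2)*(1 + (1 + pi/2)^2)/2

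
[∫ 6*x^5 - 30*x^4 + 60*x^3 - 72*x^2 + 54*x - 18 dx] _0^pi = -9 + (-2 + (-1 + pi)^3)^2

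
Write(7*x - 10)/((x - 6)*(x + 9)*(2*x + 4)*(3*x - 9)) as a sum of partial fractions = 73/(7560*(x + 9)) - 1/(70*(x + 2)) - 11/(1080*(x - 3)) + 2/(135*(x - 6))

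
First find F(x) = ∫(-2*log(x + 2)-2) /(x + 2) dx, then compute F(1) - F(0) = -2*log(3) - log(3)^2 + log(2)^2 + 2*log(2)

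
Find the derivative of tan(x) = cos(x)^(-2)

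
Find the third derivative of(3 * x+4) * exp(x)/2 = 3*x*exp(x)/2 + 13*exp(x)/2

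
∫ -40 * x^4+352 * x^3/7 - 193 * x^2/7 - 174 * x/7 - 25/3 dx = -8*x^5 + 88*x^4/7 - 193*x^3/21 - 87*x^2/7 - 25*x/3 + C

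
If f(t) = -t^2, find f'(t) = -2*t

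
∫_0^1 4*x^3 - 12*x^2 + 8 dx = 5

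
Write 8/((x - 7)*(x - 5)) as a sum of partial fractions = -4/(x - 5) + 4/(x - 7)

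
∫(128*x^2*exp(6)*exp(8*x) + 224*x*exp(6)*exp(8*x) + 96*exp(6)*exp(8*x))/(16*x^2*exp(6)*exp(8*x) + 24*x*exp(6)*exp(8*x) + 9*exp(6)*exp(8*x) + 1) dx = log((4*x + 3)^2*exp(8*x + 6) + 1) + C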